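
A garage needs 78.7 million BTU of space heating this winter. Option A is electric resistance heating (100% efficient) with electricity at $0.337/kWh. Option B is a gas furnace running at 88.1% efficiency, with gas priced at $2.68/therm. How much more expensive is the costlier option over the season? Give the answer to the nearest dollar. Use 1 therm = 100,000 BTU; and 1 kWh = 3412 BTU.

Heat load = 78.7 × 10⁶ BTU = 78,700,000 BTU
Gas: input = 78,700,000 / 0.881 = 89,330,306 BTU = 893.3 therm → 893.3 × $2.68 = $2,394.05
Electric: 78,700,000 BTU / 3412 = 23,070 kWh → × $0.337 = $7,773.12
Difference = |$2,394.05 − $7,773.12| = $5,379.07 ≈ $5379

$5379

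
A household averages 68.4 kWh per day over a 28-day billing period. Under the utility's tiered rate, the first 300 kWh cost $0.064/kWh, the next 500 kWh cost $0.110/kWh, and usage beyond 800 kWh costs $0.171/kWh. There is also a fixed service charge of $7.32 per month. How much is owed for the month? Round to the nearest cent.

Usage = 68.4 kWh/day × 28 days = 1915.2 kWh
First 300 kWh × $0.064 = $19.20
Next 500 kWh × $0.110 = $55.00
Remaining 1115.2 kWh × $0.171 = $190.70
Energy charge = $264.90; + service $7.32 = $272.22

$272.22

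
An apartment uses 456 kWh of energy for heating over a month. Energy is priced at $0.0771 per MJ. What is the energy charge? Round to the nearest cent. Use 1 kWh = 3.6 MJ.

$126.57

456 kWh × (3.6 MJ/kWh) = 1,642 MJ
Cost = 1,642 MJ × $0.0771/MJ = $126.57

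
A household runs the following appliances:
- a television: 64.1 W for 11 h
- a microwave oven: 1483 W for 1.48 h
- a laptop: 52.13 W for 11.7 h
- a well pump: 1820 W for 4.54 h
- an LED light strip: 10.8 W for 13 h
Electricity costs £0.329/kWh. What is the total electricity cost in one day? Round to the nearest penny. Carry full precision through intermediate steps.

television: 64.1 W × 11 h = 705 Wh = 0.7051 kWh
microwave oven: 1483 W × 1.48 h = 2,195 Wh = 2.195 kWh
laptop: 52.13 W × 11.7 h = 610 Wh = 0.6099 kWh
well pump: 1820 W × 4.54 h = 8,263 Wh = 8.263 kWh
LED light strip: 10.8 W × 13 h = 140 Wh = 0.1404 kWh
Total energy = 0.7051 + 2.195 + 0.6099 + 8.263 + 0.1404 = 11.91 kWh
Cost = 11.91 kWh × £0.329 = £3.92

£3.92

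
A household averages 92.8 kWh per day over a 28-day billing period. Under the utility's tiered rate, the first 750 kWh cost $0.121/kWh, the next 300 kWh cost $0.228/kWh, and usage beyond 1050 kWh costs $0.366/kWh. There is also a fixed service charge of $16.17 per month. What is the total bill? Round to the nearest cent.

Usage = 92.8 kWh/day × 28 days = 2598.4 kWh
First 750 kWh × $0.121 = $90.75
Next 300 kWh × $0.228 = $68.40
Remaining 1548.4 kWh × $0.366 = $566.71
Energy charge = $725.86; + service $16.17 = $742.03

$742.03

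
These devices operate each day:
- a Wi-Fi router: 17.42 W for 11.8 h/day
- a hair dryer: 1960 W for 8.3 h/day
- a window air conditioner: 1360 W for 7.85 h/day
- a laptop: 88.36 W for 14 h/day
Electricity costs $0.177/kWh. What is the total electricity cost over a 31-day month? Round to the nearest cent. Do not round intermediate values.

$155.76

Wi-Fi router: 17.42 W × 11.8 h × 31 d = 6,372 Wh = 6.372 kWh
hair dryer: 1960 W × 8.3 h × 31 d = 504,308 Wh = 504.3 kWh
window air conditioner: 1360 W × 7.85 h × 31 d = 330,956 Wh = 331 kWh
laptop: 88.36 W × 14 h × 31 d = 38,348 Wh = 38.35 kWh
Total energy = 6.372 + 504.3 + 331 + 38.35 = 880 kWh
Cost = 880 kWh × $0.177 = $155.76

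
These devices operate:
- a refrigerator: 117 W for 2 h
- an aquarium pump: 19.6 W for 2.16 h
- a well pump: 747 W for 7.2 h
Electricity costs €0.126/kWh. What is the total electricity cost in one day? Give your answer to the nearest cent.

refrigerator: 117 W × 2 h = 234 Wh = 0.234 kWh
aquarium pump: 19.6 W × 2.16 h = 42 Wh = 0.04234 kWh
well pump: 747 W × 7.2 h = 5,378 Wh = 5.378 kWh
Total energy = 0.234 + 0.04234 + 5.378 = 5.655 kWh
Cost = 5.655 kWh × €0.126 = €0.71

€0.71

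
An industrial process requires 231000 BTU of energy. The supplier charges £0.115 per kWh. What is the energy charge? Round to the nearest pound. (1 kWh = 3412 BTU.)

£8

231000 BTU × (0.00029308 kWh/BTU) = 67.7 kWh
Cost = 67.7 kWh × £0.115/kWh = £7.79 ≈ £8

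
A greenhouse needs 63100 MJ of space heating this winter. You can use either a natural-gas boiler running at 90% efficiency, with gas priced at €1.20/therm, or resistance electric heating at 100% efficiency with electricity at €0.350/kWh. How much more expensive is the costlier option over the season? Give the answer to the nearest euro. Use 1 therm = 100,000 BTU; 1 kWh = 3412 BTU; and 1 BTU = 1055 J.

Heat load = 63100 MJ = 63,100,000,000 J / 1055 = 59,810,427 BTU
Gas: input = 59,810,427 / 0.90 = 66,456,029 BTU = 664.6 therm → 664.6 × €1.20 = €797.47
Electric: 59,810,427 BTU / 3412 = 17,530 kWh → × €0.350 = €6,135.30
Difference = |€797.47 − €6,135.30| = €5,337.83 ≈ €5338

€5338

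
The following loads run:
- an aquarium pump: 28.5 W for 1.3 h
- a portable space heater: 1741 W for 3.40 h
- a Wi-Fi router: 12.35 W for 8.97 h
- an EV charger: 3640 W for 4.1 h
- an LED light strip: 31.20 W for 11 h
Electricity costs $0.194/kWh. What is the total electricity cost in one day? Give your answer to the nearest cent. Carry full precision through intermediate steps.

$4.14

aquarium pump: 28.5 W × 1.3 h = 37 Wh = 0.03705 kWh
portable space heater: 1741 W × 3.40 h = 5,919 Wh = 5.919 kWh
Wi-Fi router: 12.35 W × 8.97 h = 111 Wh = 0.1108 kWh
EV charger: 3640 W × 4.1 h = 14,924 Wh = 14.92 kWh
LED light strip: 31.20 W × 11 h = 343 Wh = 0.3432 kWh
Total energy = 0.03705 + 5.919 + 0.1108 + 14.92 + 0.3432 = 21.33 kWh
Cost = 21.33 kWh × $0.194 = $4.14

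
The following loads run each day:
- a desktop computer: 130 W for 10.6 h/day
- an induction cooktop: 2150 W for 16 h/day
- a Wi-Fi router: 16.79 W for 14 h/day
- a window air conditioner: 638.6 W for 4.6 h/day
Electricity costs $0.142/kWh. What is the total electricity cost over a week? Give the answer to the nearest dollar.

desktop computer: 130 W × 10.6 h × 7 d = 9,646 Wh = 9.646 kWh
induction cooktop: 2150 W × 16 h × 7 d = 240,800 Wh = 240.8 kWh
Wi-Fi router: 16.79 W × 14 h × 7 d = 1,645 Wh = 1.645 kWh
window air conditioner: 638.6 W × 4.6 h × 7 d = 20,563 Wh = 20.56 kWh
Total energy = 9.646 + 240.8 + 1.645 + 20.56 = 272.7 kWh
Cost = 272.7 kWh × $0.142 = $38.72 ≈ $39

$39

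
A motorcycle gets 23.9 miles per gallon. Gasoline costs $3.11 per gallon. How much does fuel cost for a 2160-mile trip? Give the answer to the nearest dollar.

Fuel = 2160 mi / 23.9 mpg = 90.38 gal
Cost = 90.38 gal × $3.11/gal = $281.07 ≈ $281

$281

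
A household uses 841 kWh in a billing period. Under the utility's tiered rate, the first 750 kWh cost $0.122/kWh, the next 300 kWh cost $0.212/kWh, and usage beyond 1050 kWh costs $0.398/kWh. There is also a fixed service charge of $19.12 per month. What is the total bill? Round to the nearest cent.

First 750 kWh × $0.122 = $91.50
Next 91 kWh × $0.212 = $19.29
Remaining tier: 0 kWh (not reached)
Energy charge = $110.79; + service $19.12 = $129.91

$129.91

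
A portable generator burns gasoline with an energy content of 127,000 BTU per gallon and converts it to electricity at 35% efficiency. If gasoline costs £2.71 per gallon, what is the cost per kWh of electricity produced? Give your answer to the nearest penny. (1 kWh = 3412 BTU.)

£0.21

Electrical output per gallon = 127,000 BTU × 0.35 / 3412 BTU/kWh = 13.03 kWh
Cost per kWh = £2.71 / 13.03 kWh = £0.208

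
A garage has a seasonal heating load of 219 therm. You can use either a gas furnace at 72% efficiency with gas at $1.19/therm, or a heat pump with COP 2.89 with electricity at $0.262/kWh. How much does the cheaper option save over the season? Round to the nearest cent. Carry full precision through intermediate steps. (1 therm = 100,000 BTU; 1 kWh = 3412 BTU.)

$219.93

Heat load = 219 therm × 100,000 = 21,900,000 BTU
Gas: input = 21,900,000 / 0.72 = 30,416,667 BTU = 304.2 therm → 304.2 × $1.19 = $361.96
Heat pump: 21,900,000 BTU / 3412 = 6,419 kWh heat; / 2.89 = 2,221 kWh in → × $0.262 = $581.89
Difference = |$361.96 − $581.89| = $219.93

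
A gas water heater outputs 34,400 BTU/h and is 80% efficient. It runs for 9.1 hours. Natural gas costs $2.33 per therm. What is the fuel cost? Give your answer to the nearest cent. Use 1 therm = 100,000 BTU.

Heat delivered = 34,400 BTU/h × 9.1 h = 313,040 BTU
Gas input = 313,040 / 0.800 = 391,300 BTU
= 391,300 / 100,000 = 3.913 therm
Cost = 3.913 × $2.33/therm = $9.12

$9.12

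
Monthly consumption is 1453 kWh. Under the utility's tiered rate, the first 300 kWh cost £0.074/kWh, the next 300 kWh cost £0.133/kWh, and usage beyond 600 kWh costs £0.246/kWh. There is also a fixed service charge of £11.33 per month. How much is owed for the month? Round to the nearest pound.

£283

First 300 kWh × £0.074 = £22.20
Next 300 kWh × £0.133 = £39.90
Remaining 853 kWh × £0.246 = £209.84
Energy charge = £271.94; + service £11.33 = £283.27 ≈ £283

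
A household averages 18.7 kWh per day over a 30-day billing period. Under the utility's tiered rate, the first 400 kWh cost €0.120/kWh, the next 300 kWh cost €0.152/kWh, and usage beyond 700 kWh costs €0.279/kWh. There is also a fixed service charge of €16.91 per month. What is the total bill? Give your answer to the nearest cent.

€89.38

Usage = 18.7 kWh/day × 30 days = 561 kWh
First 400 kWh × €0.120 = €48.00
Next 161 kWh × €0.152 = €24.47
Remaining tier: 0 kWh (not reached)
Energy charge = €72.47; + service €16.91 = €89.38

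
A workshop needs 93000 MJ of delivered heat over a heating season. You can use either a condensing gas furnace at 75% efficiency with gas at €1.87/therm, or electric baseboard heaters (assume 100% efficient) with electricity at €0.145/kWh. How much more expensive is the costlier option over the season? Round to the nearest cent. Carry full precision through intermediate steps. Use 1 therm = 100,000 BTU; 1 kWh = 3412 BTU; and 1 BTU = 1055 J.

Heat load = 93000 MJ = 93,000,000,000 J / 1055 = 88,151,659 BTU
Gas: input = 88,151,659 / 0.750 = 117,535,545 BTU = 1,175 therm → 1,175 × €1.87 = €2,197.91
Electric: 88,151,659 BTU / 3412 = 25,840 kWh → × €0.145 = €3,746.19
Difference = |€2,197.91 − €3,746.19| = €1,548.27

€1548.27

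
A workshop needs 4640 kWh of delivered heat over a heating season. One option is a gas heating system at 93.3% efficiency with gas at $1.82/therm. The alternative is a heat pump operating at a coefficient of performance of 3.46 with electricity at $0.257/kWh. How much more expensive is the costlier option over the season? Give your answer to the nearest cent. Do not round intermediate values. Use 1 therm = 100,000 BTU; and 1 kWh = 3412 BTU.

$35.82

Heat load = 4640 kWh × 3412 = 15,831,680 BTU
Gas: input = 15,831,680 / 0.933 = 16,968,574 BTU = 169.7 therm → 169.7 × $1.82 = $308.83
Heat pump: 15,831,680 BTU / 3412 = 4,640 kWh heat; / 3.46 = 1,341 kWh in → × $0.257 = $344.65
Difference = |$308.83 − $344.65| = $35.82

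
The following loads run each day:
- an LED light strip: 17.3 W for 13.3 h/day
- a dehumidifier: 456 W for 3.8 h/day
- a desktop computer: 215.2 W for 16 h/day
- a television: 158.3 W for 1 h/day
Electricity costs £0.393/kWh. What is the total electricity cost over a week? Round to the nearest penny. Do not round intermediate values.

LED light strip: 17.3 W × 13.3 h × 7 d = 1,611 Wh = 1.611 kWh
dehumidifier: 456 W × 3.8 h × 7 d = 12,130 Wh = 12.13 kWh
desktop computer: 215.2 W × 16 h × 7 d = 24,102 Wh = 24.1 kWh
television: 158.3 W × 1 h × 7 d = 1,108 Wh = 1.108 kWh
Total energy = 1.611 + 12.13 + 24.1 + 1.108 = 38.95 kWh
Cost = 38.95 kWh × £0.393 = £15.31

£15.31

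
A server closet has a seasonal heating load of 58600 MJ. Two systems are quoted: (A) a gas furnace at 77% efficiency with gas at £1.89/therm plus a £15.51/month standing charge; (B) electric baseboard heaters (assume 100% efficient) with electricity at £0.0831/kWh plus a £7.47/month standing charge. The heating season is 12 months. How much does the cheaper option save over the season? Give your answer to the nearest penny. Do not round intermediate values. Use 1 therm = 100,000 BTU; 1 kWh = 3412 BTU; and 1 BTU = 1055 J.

Heat load = 58600 MJ = 58,600,000,000 J / 1055 = 55,545,024 BTU
Gas: input = 55,545,024 / 0.77 = 72,136,394 BTU = 721.4 therm → 721.4 × £1.89 = £1,363.38; + 12 × £15.51 standing = £1,549.50
Electric: 55,545,024 BTU / 3412 = 16,280 kWh → × £0.0831 = £1,352.81; + 12 × £7.47 standing = £1,442.45
Difference = |£1,549.50 − £1,442.45| = £107.05

£107.05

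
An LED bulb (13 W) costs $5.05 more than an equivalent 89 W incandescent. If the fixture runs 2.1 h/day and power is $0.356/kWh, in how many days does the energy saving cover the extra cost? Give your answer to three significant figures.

88.9 days

Power saved = 89 − 13 = 76 W
Daily energy saved = 76 W × 2.1 h = 159.6 Wh = 0.1596 kWh
Daily savings = 0.1596 × $0.356 = $0.0568
Payback = $5.05 / $0.0568 per day = 88.88 days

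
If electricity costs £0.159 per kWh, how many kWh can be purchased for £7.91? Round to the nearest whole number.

50 kWh

£7.91 / £0.159 per kWh = 49.75 kWh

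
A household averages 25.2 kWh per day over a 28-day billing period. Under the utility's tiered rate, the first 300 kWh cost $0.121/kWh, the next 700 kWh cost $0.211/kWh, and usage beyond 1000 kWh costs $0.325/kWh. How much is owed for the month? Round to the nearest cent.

$121.88

Usage = 25.2 kWh/day × 28 days = 705.6 kWh
First 300 kWh × $0.121 = $36.30
Next 405.6 kWh × $0.211 = $85.58
Remaining tier: 0 kWh (not reached)
Total = $121.88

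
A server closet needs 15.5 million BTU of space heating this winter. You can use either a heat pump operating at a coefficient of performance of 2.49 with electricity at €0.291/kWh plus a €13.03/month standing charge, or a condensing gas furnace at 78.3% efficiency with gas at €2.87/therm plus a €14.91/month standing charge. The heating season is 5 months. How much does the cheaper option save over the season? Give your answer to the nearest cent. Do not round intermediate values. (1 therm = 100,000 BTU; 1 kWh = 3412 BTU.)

€46.63

Heat load = 15.5 × 10⁶ BTU = 15,500,000 BTU
Gas: input = 15,500,000 / 0.783 = 19,795,658 BTU = 198 therm → 198 × €2.87 = €568.14; + 5 × €14.91 standing = €642.69
Heat pump: 15,500,000 BTU / 3412 = 4,543 kWh heat; / 2.49 = 1,824 kWh in → × €0.291 = €530.90; + 5 × €13.03 standing = €596.05
Difference = |€642.69 − €596.05| = €46.63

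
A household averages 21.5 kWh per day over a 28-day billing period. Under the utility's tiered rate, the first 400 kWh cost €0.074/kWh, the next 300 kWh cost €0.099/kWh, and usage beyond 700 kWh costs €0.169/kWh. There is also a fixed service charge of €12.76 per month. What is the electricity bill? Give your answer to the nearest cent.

Usage = 21.5 kWh/day × 28 days = 602 kWh
First 400 kWh × €0.074 = €29.60
Next 202 kWh × €0.099 = €20.00
Remaining tier: 0 kWh (not reached)
Energy charge = €49.60; + service €12.76 = €62.36

€62.36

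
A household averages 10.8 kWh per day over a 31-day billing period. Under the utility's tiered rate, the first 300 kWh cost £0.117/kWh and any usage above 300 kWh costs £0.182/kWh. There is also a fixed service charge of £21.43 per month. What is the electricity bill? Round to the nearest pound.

£63

Usage = 10.8 kWh/day × 31 days = 334.8 kWh
First 300 kWh × £0.117 = £35.10
Remaining 34.8 kWh × £0.182 = £6.33
Energy charge = £41.43; + service £21.43 = £62.86 ≈ £63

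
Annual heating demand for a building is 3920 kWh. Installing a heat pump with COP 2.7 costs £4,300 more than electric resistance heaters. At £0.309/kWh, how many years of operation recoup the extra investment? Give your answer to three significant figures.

5.64 years

Resistance: 3920 kWh × £0.309 = £1,211.28/yr
Heat pump: 3920 / 2.7 = 1452 kWh in → × £0.309 = £448.62/yr
Annual savings = £762.66
Payback = £4,300 / £762.66 = 5.64 years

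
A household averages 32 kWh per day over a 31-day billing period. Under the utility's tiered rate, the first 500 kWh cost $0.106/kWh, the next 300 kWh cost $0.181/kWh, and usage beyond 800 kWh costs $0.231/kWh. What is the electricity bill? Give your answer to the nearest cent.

$151.65

Usage = 32 kWh/day × 31 days = 992 kWh
First 500 kWh × $0.106 = $53.00
Next 300 kWh × $0.181 = $54.30
Remaining 192 kWh × $0.231 = $44.35
Total = $151.65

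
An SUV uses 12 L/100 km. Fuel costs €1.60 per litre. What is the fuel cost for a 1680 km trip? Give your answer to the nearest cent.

Fuel = 12 L/100 km × 1680 km / 100 = 201.6 L
Cost = 201.6 L × €1.60/L = €322.56

€322.56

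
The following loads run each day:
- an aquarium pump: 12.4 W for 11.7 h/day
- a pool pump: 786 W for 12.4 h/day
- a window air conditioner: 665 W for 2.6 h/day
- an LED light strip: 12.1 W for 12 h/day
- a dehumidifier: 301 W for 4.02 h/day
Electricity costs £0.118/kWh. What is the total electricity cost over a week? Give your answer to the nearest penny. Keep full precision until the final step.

aquarium pump: 12.4 W × 11.7 h × 7 d = 1,016 Wh = 1.016 kWh
pool pump: 786 W × 12.4 h × 7 d = 68,225 Wh = 68.22 kWh
window air conditioner: 665 W × 2.6 h × 7 d = 12,103 Wh = 12.1 kWh
LED light strip: 12.1 W × 12 h × 7 d = 1,016 Wh = 1.016 kWh
dehumidifier: 301 W × 4.02 h × 7 d = 8,470 Wh = 8.47 kWh
Total energy = 1.016 + 68.22 + 12.1 + 1.016 + 8.47 = 90.83 kWh
Cost = 90.83 kWh × £0.118 = £10.72

£10.72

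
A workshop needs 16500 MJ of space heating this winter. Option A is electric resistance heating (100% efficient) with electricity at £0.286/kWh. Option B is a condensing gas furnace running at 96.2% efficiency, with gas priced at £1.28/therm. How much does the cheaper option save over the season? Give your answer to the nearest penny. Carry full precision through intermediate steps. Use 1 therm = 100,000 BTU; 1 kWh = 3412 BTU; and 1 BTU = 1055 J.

£1102.86

Heat load = 16500 MJ = 16,500,000,000 J / 1055 = 15,639,810 BTU
Gas: input = 15,639,810 / 0.962 = 16,257,599 BTU = 162.6 therm → 162.6 × £1.28 = £208.10
Electric: 15,639,810 BTU / 3412 = 4,584 kWh → × £0.286 = £1,310.96
Difference = |£208.10 − £1,310.96| = £1,102.86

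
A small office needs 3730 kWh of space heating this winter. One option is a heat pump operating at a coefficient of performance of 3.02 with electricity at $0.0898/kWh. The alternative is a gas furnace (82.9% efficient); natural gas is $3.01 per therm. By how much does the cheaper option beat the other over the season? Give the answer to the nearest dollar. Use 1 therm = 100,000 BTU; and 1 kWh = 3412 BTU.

$351

Heat load = 3730 kWh × 3412 = 12,726,760 BTU
Gas: input = 12,726,760 / 0.829 = 15,351,942 BTU = 153.5 therm → 153.5 × $3.01 = $462.09
Heat pump: 12,726,760 BTU / 3412 = 3,730 kWh heat; / 3.02 = 1,235 kWh in → × $0.0898 = $110.91
Difference = |$462.09 − $110.91| = $351.18 ≈ $351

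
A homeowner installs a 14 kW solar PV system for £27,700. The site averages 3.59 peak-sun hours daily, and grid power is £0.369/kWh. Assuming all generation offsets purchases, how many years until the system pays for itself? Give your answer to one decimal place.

4.1 years

Daily generation = 14 kW × 3.59 h = 50.26 kWh
Annual generation = 50.26 × 365 = 18345 kWh
Annual savings = 18345 × £0.369 = £6,769.27
Payback = £27,700 / £6,769.27 = 4.09 years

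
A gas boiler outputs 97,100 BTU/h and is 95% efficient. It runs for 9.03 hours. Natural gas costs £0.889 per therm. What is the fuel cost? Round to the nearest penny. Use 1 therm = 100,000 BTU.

Heat delivered = 97,100 BTU/h × 9.03 h = 876,813 BTU
Gas input = 876,813 / 0.95 = 922,961 BTU
= 922,961 / 100,000 = 9.23 therm
Cost = 9.23 × £0.889/therm = £8.21

£8.21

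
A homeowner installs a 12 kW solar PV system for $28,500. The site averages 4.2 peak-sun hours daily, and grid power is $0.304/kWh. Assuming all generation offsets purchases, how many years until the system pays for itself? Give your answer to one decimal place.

5.1 years

Daily generation = 12 kW × 4.2 h = 50.4 kWh
Annual generation = 50.4 × 365 = 18396 kWh
Annual savings = 18396 × $0.304 = $5,592.38
Payback = $28,500 / $5,592.38 = 5.1 years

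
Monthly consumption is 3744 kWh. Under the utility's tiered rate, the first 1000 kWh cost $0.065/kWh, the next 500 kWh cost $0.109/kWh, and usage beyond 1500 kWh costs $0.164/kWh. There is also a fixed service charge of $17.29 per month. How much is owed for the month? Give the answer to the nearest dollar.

First 1000 kWh × $0.065 = $65.00
Next 500 kWh × $0.109 = $54.50
Remaining 2244 kWh × $0.164 = $368.02
Energy charge = $487.52; + service $17.29 = $504.81 ≈ $505

$505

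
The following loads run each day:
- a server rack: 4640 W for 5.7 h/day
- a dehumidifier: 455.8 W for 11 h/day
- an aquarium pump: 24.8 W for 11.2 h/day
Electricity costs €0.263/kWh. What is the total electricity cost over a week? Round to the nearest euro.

server rack: 4640 W × 5.7 h × 7 d = 185,136 Wh = 185.1 kWh
dehumidifier: 455.8 W × 11 h × 7 d = 35,097 Wh = 35.1 kWh
aquarium pump: 24.8 W × 11.2 h × 7 d = 1,944 Wh = 1.944 kWh
Total energy = 185.1 + 35.1 + 1.944 = 222.2 kWh
Cost = 222.2 kWh × €0.263 = €58.43 ≈ €58

€58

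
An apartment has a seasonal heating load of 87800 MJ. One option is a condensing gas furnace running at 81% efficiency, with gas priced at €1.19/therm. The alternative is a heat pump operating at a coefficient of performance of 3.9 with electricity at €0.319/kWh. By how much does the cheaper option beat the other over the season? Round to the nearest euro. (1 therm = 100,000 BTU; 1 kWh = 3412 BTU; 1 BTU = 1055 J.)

€772

Heat load = 87800 MJ = 87,800,000,000 J / 1055 = 83,222,749 BTU
Gas: input = 83,222,749 / 0.81 = 102,744,134 BTU = 1,027 therm → 1,027 × €1.19 = €1,222.66
Heat pump: 83,222,749 BTU / 3412 = 24,390 kWh heat; / 3.9 = 6,254 kWh in → × €0.319 = €1,995.07
Difference = |€1,222.66 − €1,995.07| = €772.42 ≈ €772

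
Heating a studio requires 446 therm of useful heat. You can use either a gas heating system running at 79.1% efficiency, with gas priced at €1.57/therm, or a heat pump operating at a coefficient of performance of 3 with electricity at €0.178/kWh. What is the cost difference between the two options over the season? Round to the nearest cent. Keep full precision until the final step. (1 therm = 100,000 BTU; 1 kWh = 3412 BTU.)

€109.66

Heat load = 446 therm × 100,000 = 44,600,000 BTU
Gas: input = 44,600,000 / 0.791 = 56,384,324 BTU = 563.8 therm → 563.8 × €1.57 = €885.23
Heat pump: 44,600,000 BTU / 3412 = 13,070 kWh heat; / 3 = 4,357 kWh in → × €0.178 = €775.58
Difference = |€885.23 − €775.58| = €109.66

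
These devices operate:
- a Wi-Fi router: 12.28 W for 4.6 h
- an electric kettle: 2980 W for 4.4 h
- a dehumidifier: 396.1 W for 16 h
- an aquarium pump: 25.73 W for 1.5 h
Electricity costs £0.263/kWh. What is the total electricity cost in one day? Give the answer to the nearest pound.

Wi-Fi router: 12.28 W × 4.6 h = 56 Wh = 0.05649 kWh
electric kettle: 2980 W × 4.4 h = 13,112 Wh = 13.11 kWh
dehumidifier: 396.1 W × 16 h = 6,338 Wh = 6.338 kWh
aquarium pump: 25.73 W × 1.5 h = 39 Wh = 0.03859 kWh
Total energy = 0.05649 + 13.11 + 6.338 + 0.03859 = 19.54 kWh
Cost = 19.54 kWh × £0.263 = £5.14 ≈ £5

£5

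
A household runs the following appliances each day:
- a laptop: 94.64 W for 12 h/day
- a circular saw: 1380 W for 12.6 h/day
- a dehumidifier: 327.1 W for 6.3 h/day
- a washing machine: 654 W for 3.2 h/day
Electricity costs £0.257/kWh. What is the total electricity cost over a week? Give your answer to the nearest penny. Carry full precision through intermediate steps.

laptop: 94.64 W × 12 h × 7 d = 7,950 Wh = 7.95 kWh
circular saw: 1380 W × 12.6 h × 7 d = 121,716 Wh = 121.7 kWh
dehumidifier: 327.1 W × 6.3 h × 7 d = 14,425 Wh = 14.43 kWh
washing machine: 654 W × 3.2 h × 7 d = 14,650 Wh = 14.65 kWh
Total energy = 7.95 + 121.7 + 14.43 + 14.65 = 158.7 kWh
Cost = 158.7 kWh × £0.257 = £40.80

£40.80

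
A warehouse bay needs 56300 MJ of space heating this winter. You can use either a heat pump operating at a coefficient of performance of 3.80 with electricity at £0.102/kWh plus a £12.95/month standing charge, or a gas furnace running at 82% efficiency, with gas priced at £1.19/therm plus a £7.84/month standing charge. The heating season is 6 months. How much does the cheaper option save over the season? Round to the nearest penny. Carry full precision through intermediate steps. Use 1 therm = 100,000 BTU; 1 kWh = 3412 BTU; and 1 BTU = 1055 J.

Heat load = 56300 MJ = 56,300,000,000 J / 1055 = 53,364,929 BTU
Gas: input = 53,364,929 / 0.82 = 65,079,182 BTU = 650.8 therm → 650.8 × £1.19 = £774.44; + 6 × £7.84 standing = £821.48
Heat pump: 53,364,929 BTU / 3412 = 15,640 kWh heat; / 3.80 = 4,116 kWh in → × £0.102 = £419.82; + 6 × £12.95 standing = £497.52
Difference = |£821.48 − £497.52| = £323.96

£323.96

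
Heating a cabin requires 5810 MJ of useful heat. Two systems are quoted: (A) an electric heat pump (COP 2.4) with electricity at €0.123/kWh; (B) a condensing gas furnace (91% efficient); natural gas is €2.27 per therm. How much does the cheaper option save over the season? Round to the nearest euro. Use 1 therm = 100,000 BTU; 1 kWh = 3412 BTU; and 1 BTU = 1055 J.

Heat load = 5810 MJ = 5,810,000,000 J / 1055 = 5,507,109 BTU
Gas: input = 5,507,109 / 0.91 = 6,051,768 BTU = 60.52 therm → 60.52 × €2.27 = €137.38
Heat pump: 5,507,109 BTU / 3412 = 1,614 kWh heat; / 2.4 = 672.5 kWh in → × €0.123 = €82.72
Difference = |€137.38 − €82.72| = €54.66 ≈ €55

€55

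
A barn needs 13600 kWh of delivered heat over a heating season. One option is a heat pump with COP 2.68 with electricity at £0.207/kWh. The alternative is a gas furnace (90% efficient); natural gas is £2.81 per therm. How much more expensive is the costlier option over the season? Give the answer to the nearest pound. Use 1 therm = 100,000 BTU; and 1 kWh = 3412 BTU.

£398

Heat load = 13600 kWh × 3412 = 46,403,200 BTU
Gas: input = 46,403,200 / 0.90 = 51,559,111 BTU = 515.6 therm → 515.6 × £2.81 = £1,448.81
Heat pump: 46,403,200 BTU / 3412 = 13,600 kWh heat; / 2.68 = 5,075 kWh in → × £0.207 = £1,050.45
Difference = |£1,448.81 − £1,050.45| = £398.36 ≈ £398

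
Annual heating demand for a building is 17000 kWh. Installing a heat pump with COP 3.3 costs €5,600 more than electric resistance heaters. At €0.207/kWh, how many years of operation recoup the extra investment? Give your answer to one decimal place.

Resistance: 17000 kWh × €0.207 = €3,519.00/yr
Heat pump: 17000 / 3.3 = 5152 kWh in → × €0.207 = €1,066.36/yr
Annual savings = €2,452.64
Payback = €5,600 / €2,452.64 = 2.28 years

2.3 years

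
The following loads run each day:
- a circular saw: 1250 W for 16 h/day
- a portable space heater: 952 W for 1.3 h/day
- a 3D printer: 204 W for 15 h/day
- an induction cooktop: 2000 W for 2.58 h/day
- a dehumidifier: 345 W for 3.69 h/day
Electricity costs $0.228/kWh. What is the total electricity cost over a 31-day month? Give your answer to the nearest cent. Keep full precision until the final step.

circular saw: 1250 W × 16 h × 31 d = 620,000 Wh = 620 kWh
portable space heater: 952 W × 1.3 h × 31 d = 38,366 Wh = 38.37 kWh
3D printer: 204 W × 15 h × 31 d = 94,860 Wh = 94.86 kWh
induction cooktop: 2000 W × 2.58 h × 31 d = 159,960 Wh = 160 kWh
dehumidifier: 345 W × 3.69 h × 31 d = 39,465 Wh = 39.46 kWh
Total energy = 620 + 38.37 + 94.86 + 160 + 39.46 = 952.7 kWh
Cost = 952.7 kWh × $0.228 = $217.20

$217.20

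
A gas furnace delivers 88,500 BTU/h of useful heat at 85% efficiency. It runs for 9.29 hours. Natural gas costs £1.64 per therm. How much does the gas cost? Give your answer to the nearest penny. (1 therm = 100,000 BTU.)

Heat delivered = 88,500 BTU/h × 9.29 h = 822,165 BTU
Gas input = 822,165 / 0.85 = 967,253 BTU
= 967,253 / 100,000 = 9.673 therm
Cost = 9.673 × £1.64/therm = £15.86

£15.86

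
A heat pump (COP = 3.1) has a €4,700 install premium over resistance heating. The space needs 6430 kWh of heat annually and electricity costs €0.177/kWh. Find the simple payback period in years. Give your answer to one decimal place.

6.1 years

Resistance: 6430 kWh × €0.177 = €1,138.11/yr
Heat pump: 6430 / 3.1 = 2074 kWh in → × €0.177 = €367.13/yr
Annual savings = €770.98
Payback = €4,700 / €770.98 = 6.1 years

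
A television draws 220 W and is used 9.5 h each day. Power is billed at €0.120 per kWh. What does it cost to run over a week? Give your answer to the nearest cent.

Energy = 220 W × 9.5 h/day × 7 days = 14,630 Wh = 14.63 kWh
Cost = 14.63 kWh × €0.120/kWh = €1.76

€1.76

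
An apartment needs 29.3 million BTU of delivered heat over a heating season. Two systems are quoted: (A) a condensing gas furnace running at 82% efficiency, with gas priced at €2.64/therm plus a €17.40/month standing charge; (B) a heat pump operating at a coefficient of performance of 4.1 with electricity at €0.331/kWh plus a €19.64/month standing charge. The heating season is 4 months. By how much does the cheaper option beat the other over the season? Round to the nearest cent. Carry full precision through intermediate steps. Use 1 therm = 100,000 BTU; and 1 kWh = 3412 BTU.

€241.09

Heat load = 29.3 × 10⁶ BTU = 29,300,000 BTU
Gas: input = 29,300,000 / 0.82 = 35,731,707 BTU = 357.3 therm → 357.3 × €2.64 = €943.32; + 4 × €17.40 standing = €1,012.92
Heat pump: 29,300,000 BTU / 3412 = 8,587 kWh heat; / 4.1 = 2,094 kWh in → × €0.331 = €693.27; + 4 × €19.64 standing = €771.83
Difference = |€1,012.92 − €771.83| = €241.09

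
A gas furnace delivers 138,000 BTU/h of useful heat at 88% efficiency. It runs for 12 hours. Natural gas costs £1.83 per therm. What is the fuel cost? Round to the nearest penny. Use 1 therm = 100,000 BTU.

Heat delivered = 138,000 BTU/h × 12 h = 1,656,000 BTU
Gas input = 1,656,000 / 0.88 = 1,881,818 BTU
= 1,881,818 / 100,000 = 18.82 therm
Cost = 18.82 × £1.83/therm = £34.44

£34.44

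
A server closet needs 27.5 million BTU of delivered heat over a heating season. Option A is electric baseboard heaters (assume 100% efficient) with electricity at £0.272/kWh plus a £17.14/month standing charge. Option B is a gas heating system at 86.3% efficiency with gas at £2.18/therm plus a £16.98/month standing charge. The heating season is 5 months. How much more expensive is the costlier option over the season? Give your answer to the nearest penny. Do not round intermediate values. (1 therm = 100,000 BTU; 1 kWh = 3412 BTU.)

£1498.39

Heat load = 27.5 × 10⁶ BTU = 27,500,000 BTU
Gas: input = 27,500,000 / 0.863 = 31,865,585 BTU = 318.7 therm → 318.7 × £2.18 = £694.67; + 5 × £16.98 standing = £779.57
Electric: 27,500,000 BTU / 3412 = 8,060 kWh → × £0.272 = £2,192.26; + 5 × £17.14 standing = £2,277.96
Difference = |£779.57 − £2,277.96| = £1,498.39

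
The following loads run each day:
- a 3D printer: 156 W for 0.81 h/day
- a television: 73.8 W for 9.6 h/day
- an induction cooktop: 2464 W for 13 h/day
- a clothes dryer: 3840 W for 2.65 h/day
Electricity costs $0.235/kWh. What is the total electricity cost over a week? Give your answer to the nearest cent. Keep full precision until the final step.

$70.81

3D printer: 156 W × 0.81 h × 7 d = 885 Wh = 0.8845 kWh
television: 73.8 W × 9.6 h × 7 d = 4,959 Wh = 4.959 kWh
induction cooktop: 2464 W × 13 h × 7 d = 224,224 Wh = 224.2 kWh
clothes dryer: 3840 W × 2.65 h × 7 d = 71,232 Wh = 71.23 kWh
Total energy = 0.8845 + 4.959 + 224.2 + 71.23 = 301.3 kWh
Cost = 301.3 kWh × $0.235 = $70.81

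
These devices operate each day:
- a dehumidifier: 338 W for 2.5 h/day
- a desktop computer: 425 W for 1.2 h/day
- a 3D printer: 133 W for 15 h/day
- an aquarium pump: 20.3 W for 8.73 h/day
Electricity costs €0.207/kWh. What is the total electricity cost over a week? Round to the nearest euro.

dehumidifier: 338 W × 2.5 h × 7 d = 5,915 Wh = 5.915 kWh
desktop computer: 425 W × 1.2 h × 7 d = 3,570 Wh = 3.57 kWh
3D printer: 133 W × 15 h × 7 d = 13,965 Wh = 13.96 kWh
aquarium pump: 20.3 W × 8.73 h × 7 d = 1,241 Wh = 1.241 kWh
Total energy = 5.915 + 3.57 + 13.96 + 1.241 = 24.69 kWh
Cost = 24.69 kWh × €0.207 = €5.11 ≈ €5

€5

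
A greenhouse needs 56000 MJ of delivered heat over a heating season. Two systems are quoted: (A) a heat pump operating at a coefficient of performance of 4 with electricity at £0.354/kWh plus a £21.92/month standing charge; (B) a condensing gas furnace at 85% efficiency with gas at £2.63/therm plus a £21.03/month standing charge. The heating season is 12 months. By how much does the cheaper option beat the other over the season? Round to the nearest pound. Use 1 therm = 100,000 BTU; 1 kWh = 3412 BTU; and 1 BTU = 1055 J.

£255

Heat load = 56000 MJ = 56,000,000,000 J / 1055 = 53,080,569 BTU
Gas: input = 53,080,569 / 0.85 = 62,447,728 BTU = 624.5 therm → 624.5 × £2.63 = £1,642.38; + 12 × £21.03 standing = £1,894.74
Heat pump: 53,080,569 BTU / 3412 = 15,560 kWh heat; / 4 = 3,889 kWh in → × £0.354 = £1,376.80; + 12 × £21.92 standing = £1,639.84
Difference = |£1,894.74 − £1,639.84| = £254.90 ≈ £255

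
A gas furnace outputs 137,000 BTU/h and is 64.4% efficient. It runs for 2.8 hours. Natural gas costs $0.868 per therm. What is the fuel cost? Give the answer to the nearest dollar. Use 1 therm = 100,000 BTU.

Heat delivered = 137,000 BTU/h × 2.8 h = 383,600 BTU
Gas input = 383,600 / 0.644 = 595,652 BTU
= 595,652 / 100,000 = 5.957 therm
Cost = 5.957 × $0.868/therm = $5.17 ≈ $5

$5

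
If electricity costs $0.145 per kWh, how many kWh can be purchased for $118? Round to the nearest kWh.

$118 / $0.145 per kWh = 813.8 kWh

814 kWh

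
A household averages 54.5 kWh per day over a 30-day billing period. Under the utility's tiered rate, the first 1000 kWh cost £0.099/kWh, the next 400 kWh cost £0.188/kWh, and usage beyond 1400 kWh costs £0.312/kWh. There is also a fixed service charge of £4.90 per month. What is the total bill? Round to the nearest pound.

£252

Usage = 54.5 kWh/day × 30 days = 1635 kWh
First 1000 kWh × £0.099 = £99.00
Next 400 kWh × £0.188 = £75.20
Remaining 235 kWh × £0.312 = £73.32
Energy charge = £247.52; + service £4.90 = £252.42 ≈ £252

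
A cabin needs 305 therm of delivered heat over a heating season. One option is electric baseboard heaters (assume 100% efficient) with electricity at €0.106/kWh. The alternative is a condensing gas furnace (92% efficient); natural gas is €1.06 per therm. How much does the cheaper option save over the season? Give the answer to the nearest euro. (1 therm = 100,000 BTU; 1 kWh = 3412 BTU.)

€596

Heat load = 305 therm × 100,000 = 30,500,000 BTU
Gas: input = 30,500,000 / 0.92 = 33,152,174 BTU = 331.5 therm → 331.5 × €1.06 = €351.41
Electric: 30,500,000 BTU / 3412 = 8,939 kWh → × €0.106 = €947.54
Difference = |€351.41 − €947.54| = €596.13 ≈ €596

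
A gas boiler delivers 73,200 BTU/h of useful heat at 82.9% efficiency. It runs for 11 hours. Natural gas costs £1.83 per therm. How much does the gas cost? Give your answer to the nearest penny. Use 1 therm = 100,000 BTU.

£17.77

Heat delivered = 73,200 BTU/h × 11 h = 805,200 BTU
Gas input = 805,200 / 0.829 = 971,291 BTU
= 971,291 / 100,000 = 9.713 therm
Cost = 9.713 × £1.83/therm = £17.77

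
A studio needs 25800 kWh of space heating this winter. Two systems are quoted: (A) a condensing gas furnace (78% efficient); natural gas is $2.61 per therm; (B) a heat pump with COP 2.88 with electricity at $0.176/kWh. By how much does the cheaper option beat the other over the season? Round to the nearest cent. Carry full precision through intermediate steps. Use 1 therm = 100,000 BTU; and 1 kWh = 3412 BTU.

Heat load = 25800 kWh × 3412 = 88,029,600 BTU
Gas: input = 88,029,600 / 0.78 = 112,858,462 BTU = 1,129 therm → 1,129 × $2.61 = $2,945.61
Heat pump: 88,029,600 BTU / 3412 = 25,800 kWh heat; / 2.88 = 8,958 kWh in → × $0.176 = $1,576.67
Difference = |$2,945.61 − $1,576.67| = $1,368.94

$1368.94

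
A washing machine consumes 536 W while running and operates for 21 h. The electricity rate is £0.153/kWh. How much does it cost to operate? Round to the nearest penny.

Energy = 536 W × 21 h = 11,256 Wh = 11.26 kWh
Cost = 11.26 kWh × £0.153/kWh = £1.72

£1.72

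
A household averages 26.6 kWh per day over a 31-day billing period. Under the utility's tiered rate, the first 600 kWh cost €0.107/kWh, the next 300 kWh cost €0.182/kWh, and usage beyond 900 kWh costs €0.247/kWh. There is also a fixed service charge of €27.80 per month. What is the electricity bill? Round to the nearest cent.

Usage = 26.6 kWh/day × 31 days = 824.6 kWh
First 600 kWh × €0.107 = €64.20
Next 224.6 kWh × €0.182 = €40.88
Remaining tier: 0 kWh (not reached)
Energy charge = €105.08; + service €27.80 = €132.88

€132.88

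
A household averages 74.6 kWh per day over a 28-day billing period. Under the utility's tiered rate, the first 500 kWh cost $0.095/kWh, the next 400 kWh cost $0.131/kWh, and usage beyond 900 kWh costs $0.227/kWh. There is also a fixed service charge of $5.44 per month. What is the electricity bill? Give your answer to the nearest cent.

$375.20

Usage = 74.6 kWh/day × 28 days = 2088.8 kWh
First 500 kWh × $0.095 = $47.50
Next 400 kWh × $0.131 = $52.40
Remaining 1188.8 kWh × $0.227 = $269.86
Energy charge = $369.76; + service $5.44 = $375.20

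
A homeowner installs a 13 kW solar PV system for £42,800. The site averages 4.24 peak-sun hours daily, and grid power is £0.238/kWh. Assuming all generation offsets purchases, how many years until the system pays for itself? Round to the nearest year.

9 years

Daily generation = 13 kW × 4.24 h = 55.12 kWh
Annual generation = 55.12 × 365 = 20119 kWh
Annual savings = 20119 × £0.238 = £4,788.27
Payback = £42,800 / £4,788.27 = 8.94 years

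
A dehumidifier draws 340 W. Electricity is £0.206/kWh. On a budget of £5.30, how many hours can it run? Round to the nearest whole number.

76 h

Energy budget = £5.30 / £0.206 per kWh = 25.73 kWh = 25,728 Wh
Runtime = 25,728 Wh / 340 W = 75.67 h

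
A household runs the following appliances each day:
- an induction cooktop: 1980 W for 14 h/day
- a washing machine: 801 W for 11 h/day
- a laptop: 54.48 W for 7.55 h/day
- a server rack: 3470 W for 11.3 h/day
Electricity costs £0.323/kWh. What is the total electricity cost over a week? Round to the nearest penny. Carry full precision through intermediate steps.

induction cooktop: 1980 W × 14 h × 7 d = 194,040 Wh = 194 kWh
washing machine: 801 W × 11 h × 7 d = 61,677 Wh = 61.68 kWh
laptop: 54.48 W × 7.55 h × 7 d = 2,879 Wh = 2.879 kWh
server rack: 3470 W × 11.3 h × 7 d = 274,477 Wh = 274.5 kWh
Total energy = 194 + 61.68 + 2.879 + 274.5 = 533.1 kWh
Cost = 533.1 kWh × £0.323 = £172.18

£172.18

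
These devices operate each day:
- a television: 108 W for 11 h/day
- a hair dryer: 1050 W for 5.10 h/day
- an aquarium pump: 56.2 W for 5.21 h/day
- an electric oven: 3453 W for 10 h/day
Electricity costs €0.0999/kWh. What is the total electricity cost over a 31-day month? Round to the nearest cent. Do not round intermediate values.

television: 108 W × 11 h × 31 d = 36,828 Wh = 36.83 kWh
hair dryer: 1050 W × 5.10 h × 31 d = 166,005 Wh = 166 kWh
aquarium pump: 56.2 W × 5.21 h × 31 d = 9,077 Wh = 9.077 kWh
electric oven: 3453 W × 10 h × 31 d = 1,070,430 Wh = 1,070 kWh
Total energy = 36.83 + 166 + 9.077 + 1,070 = 1,282 kWh
Cost = 1,282 kWh × €0.0999 = €128.11

€128.11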